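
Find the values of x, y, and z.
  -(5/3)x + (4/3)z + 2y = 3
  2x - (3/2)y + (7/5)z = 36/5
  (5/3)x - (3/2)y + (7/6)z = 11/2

Row-reduce the augmented matrix:
R1 ← R1 / (-5/3).
R2 ← R2 − 2·R1.
R3 ← R3 − 5/3·R1.
R2 ← R2 / (9/10).
R1 ← R1 + 6/5·R2.
R3 ← R3 − 1/2·R2.
R3 ← R3 / (5/6).
R1 ← R1 − 16/5·R3.
R2 ← R2 − 10/3·R3.
Reading off the reduced rows gives x = 3, y = 2, z = 3.

x = 3, y = 2, z = 3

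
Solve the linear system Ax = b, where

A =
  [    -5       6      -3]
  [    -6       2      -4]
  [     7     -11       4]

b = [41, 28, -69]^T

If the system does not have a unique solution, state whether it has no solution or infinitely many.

no solution

Row-reduce:
R1 ← R1 / (-5).
R2 ← R2 + 6·R1.
R3 ← R3 − 7·R1.
R2 ← R2 / (-26/5).
R1 ← R1 + 6/5·R2.
R3 ← R3 + 13/5·R2.
Row 3 reduces to 0 = -1, a contradiction. The system is inconsistent.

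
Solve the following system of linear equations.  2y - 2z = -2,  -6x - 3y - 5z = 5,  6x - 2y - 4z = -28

x = -3, y = 1, z = 2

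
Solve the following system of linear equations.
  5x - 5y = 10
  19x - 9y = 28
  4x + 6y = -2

Row-reduce the augmented matrix:
R1 ← R1 / (5).
R2 ← R2 − 19·R1.
R3 ← R3 − 4·R1.
R2 ← R2 / (10).
R1 ← R1 + 1·R2.
R3 ← R3 − 10·R2.
R3 reduces to 0 = 0, so the extra equation is consistent.
Reading off the reduced rows gives x = 1, y = -1.

x = 1, y = -1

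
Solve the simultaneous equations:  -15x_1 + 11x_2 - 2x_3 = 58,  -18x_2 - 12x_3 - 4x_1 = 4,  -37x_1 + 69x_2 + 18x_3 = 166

infinitely many solutions

Row-reduce:
R1 ← R1 / (-15).
R2 ← R2 + 4·R1.
R3 ← R3 + 37·R1.
R2 ← R2 / (-314/15).
R1 ← R1 + 11/15·R2.
R3 ← R3 − 628/15·R2.
Rank is 2 with 3 unknowns, leaving x_3 free.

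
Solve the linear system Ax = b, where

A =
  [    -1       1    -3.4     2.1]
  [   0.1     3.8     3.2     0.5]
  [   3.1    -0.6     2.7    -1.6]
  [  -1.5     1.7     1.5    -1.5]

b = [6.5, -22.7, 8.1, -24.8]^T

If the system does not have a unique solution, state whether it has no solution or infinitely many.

Row-reduce the augmented matrix:
R1 ← R1 / (-1).
R2 ← R2 − 1/10·R1.
R3 ← R3 − 31/10·R1.
R4 ← R4 + 3/2·R1.
R2 ← R2 / (39/10).
R1 ← R1 + 1·R2.
R3 ← R3 − 5/2·R2.
R4 ← R4 − 1/5·R2.
R3 ← R3 / (-1451/150).
R1 ← R1 − 62/15·R3.
R2 ← R2 − 11/15·R3.
R4 ← R4 − 484/75·R3.
R4 ← R4 / (-646793/377260).
R1 ← R1 + 272/18863·R4.
R2 ← R2 − 19609/37726·R4.
R3 ← R3 + 8687/18863·R4.
Reading off the reduced rows gives x_1 = 6, x_2 = -4, x_3 = -3, x_4 = 3.

x_1 = 6, x_2 = -4, x_3 = -3, x_4 = 3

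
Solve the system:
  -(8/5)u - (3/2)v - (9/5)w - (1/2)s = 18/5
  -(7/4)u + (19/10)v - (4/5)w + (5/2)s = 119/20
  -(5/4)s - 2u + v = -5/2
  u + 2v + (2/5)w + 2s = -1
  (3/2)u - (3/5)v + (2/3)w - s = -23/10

no solution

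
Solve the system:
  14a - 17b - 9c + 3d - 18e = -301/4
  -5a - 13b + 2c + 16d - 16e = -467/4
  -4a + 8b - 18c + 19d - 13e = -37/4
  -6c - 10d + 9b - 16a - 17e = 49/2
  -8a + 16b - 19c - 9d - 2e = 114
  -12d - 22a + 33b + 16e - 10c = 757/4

a = -1/2, b = 9/4, c = -3, d = -5/2, e = 11/4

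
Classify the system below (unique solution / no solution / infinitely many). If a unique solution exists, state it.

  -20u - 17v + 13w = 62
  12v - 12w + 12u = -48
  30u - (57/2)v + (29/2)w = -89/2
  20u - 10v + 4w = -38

no solution

Row-reduce:
R1 ← R1 / (-20).
R2 ← R2 − 12·R1.
R3 ← R3 − 30·R1.
R4 ← R4 − 20·R1.
R2 ← R2 / (9/5).
R1 ← R1 − 17/20·R2.
R3 ← R3 + 54·R2.
R4 ← R4 + 27·R2.
R3 ← R3 / (-92).
R1 ← R1 − 4/3·R3.
R2 ← R2 + 7/3·R3.
R4 ← R4 + 46·R3.
Row 4 reduces to 0 = -1/4, a contradiction. The system is inconsistent.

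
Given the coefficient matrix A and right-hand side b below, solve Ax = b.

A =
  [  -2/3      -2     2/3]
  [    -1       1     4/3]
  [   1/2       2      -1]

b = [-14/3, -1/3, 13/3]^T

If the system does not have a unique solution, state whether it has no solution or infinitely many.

Row-reduce the augmented matrix:
R1 ← R1 / (-2/3).
R2 ← R2 + 1·R1.
R3 ← R3 − 1/2·R1.
R2 ← R2 / (4).
R1 ← R1 − 3·R2.
R3 ← R3 − 1/2·R2.
R3 ← R3 / (-13/24).
R1 ← R1 + 5/4·R3.
R2 ← R2 − 1/12·R3.
Reading off the reduced rows gives x_1 = 2, x_2 = 5/3, x_3 = 0.

x_1 = 2, x_2 = 5/3, x_3 = 0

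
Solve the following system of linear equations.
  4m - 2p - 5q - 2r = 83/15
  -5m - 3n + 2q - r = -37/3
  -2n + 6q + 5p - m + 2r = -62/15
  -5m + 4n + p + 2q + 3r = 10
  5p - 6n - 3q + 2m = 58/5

m = -1/5, n = 2, p = 3, q = -3, r = 4/3

Row-reduce the augmented matrix:
R1 ← R1 / (4).
R2 ← R2 + 5·R1.
R3 ← R3 + 1·R1.
R4 ← R4 + 5·R1.
R5 ← R5 − 2·R1.
R2 ← R2 / (-3).
R3 ← R3 + 2·R2.
R4 ← R4 − 4·R2.
R5 ← R5 + 6·R2.
R3 ← R3 / (37/6).
R1 ← R1 + 1/2·R3.
R2 ← R2 − 5/6·R3.
R4 ← R4 + 29/6·R3.
R5 ← R5 − 11·R3.
R4 ← R4 / (-147/37).
R1 ← R1 + 47/74·R4.
R2 ← R2 − 29/74·R4.
R3 ← R3 − 91/74·R4.
R5 ← R5 + 409/74·R4.
R5 ← R5 / (817/294).
R1 ← R1 + 1/294·R5.
R2 ← R2 − 157/294·R5.
R3 ← R3 − 11/42·R5.
R4 ← R4 − 43/147·R5.
Reading off the reduced rows gives m = -1/5, n = 2, p = 3, q = -3, r = 4/3.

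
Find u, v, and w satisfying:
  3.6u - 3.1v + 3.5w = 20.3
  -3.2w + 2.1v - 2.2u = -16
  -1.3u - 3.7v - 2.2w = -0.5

u = 1, v = -2, w = 3

Row-reduce the augmented matrix:
R1 ← R1 / (18/5).
R2 ← R2 + 11/5·R1.
R3 ← R3 + 13/10·R1.
R2 ← R2 / (37/180).
R1 ← R1 + 31/36·R2.
R3 ← R3 + 347/72·R2.
R3 ← R3 / (-19103/740).
R1 ← R1 + 257/74·R3.
R2 ← R2 + 191/37·R3.
Reading off the reduced rows gives u = 1, v = -2, w = 3.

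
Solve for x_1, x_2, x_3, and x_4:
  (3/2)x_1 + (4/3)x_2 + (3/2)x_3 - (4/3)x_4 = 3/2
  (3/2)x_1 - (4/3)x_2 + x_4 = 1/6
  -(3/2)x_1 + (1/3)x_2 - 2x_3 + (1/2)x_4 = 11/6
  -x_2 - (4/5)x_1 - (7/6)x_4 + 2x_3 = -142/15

x_1 = 1, x_2 = 4, x_3 = 0, x_4 = 4

Row-reduce the augmented matrix:
R1 ← R1 / (3/2).
R2 ← R2 − 3/2·R1.
R3 ← R3 + 3/2·R1.
R4 ← R4 + 4/5·R1.
R2 ← R2 / (-8/3).
R1 ← R1 − 8/9·R2.
R3 ← R3 − 5/3·R2.
R4 ← R4 + 13/45·R2.
R3 ← R3 / (-23/16).
R1 ← R1 − 1/2·R3.
R2 ← R2 − 9/16·R3.
R4 ← R4 − 237/80·R3.
R4 ← R4 / (-872/1035).
R1 ← R1 − 22/207·R4.
R2 ← R2 + 29/46·R4.
R3 ← R3 + 10/23·R4.
Reading off the reduced rows gives x_1 = 1, x_2 = 4, x_3 = 0, x_4 = 4.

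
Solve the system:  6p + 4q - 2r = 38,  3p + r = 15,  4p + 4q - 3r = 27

p = 4, q = 5, r = 3

Row-reduce the augmented matrix:
R1 ← R1 / (6).
R2 ← R2 − 3·R1.
R3 ← R3 − 4·R1.
R2 ← R2 / (-2).
R1 ← R1 − 2/3·R2.
R3 ← R3 − 4/3·R2.
R3 ← R3 / (-1/3).
R1 ← R1 − 1/3·R3.
R2 ← R2 + 1·R3.
Reading off the reduced rows gives p = 4, q = 5, r = 3.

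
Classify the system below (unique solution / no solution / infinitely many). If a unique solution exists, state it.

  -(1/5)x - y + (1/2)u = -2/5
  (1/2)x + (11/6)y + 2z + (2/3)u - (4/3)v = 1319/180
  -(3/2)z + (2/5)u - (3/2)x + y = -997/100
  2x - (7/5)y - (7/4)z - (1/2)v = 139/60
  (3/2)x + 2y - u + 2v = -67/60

x = 5/2, y = -1, z = 3, u = -9/5, v = -7/3

Row-reduce the augmented matrix:
R1 ← R1 / (-1/5).
R2 ← R2 − 1/2·R1.
R3 ← R3 + 3/2·R1.
R4 ← R4 − 2·R1.
R5 ← R5 − 3/2·R1.
R2 ← R2 / (-2/3).
R1 ← R1 − 5·R2.
R3 ← R3 − 17/2·R2.
R4 ← R4 + 57/5·R2.
R5 ← R5 + 11/2·R2.
R3 ← R3 / (24).
R1 ← R1 − 15·R3.
R2 ← R2 + 3·R3.
R4 ← R4 + 719/20·R3.
R5 ← R5 + 33/2·R3.
R4 ← R4 / (146393/38400).
R1 ← R1 + 167/128·R4.
R2 ← R2 + 153/640·R4.
R3 ← R3 − 1687/1920·R4.
R5 ← R5 − 1837/1280·R4.
R5 ← R5 / (366541/146393).
R1 ← R1 + 67050/146393·R5.
R2 ← R2 + 47350/146393·R5.
R3 ← R3 − 3078/146393·R5.
R4 ← R4 + 121520/146393·R5.
Reading off the reduced rows gives x = 5/2, y = -1, z = 3, u = -9/5, v = -7/3.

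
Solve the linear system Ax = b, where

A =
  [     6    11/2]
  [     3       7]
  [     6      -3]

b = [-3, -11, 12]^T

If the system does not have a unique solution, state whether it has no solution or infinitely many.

no solution

Row-reduce:
R1 ← R1 / (6).
R2 ← R2 − 3·R1.
R3 ← R3 − 6·R1.
R2 ← R2 / (17/4).
R1 ← R1 − 11/12·R2.
R3 ← R3 + 17/2·R2.
Row 3 reduces to 0 = -4, a contradiction. The system is inconsistent.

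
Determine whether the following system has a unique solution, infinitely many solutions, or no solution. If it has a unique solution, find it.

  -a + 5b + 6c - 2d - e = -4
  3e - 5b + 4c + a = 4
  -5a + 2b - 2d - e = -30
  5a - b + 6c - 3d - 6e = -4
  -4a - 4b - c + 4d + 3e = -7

a = 5, b = 2, c = 0, d = 3, e = 3

Row-reduce the augmented matrix:
R1 ← R1 / (-1).
R2 ← R2 − 1·R1.
R3 ← R3 + 5·R1.
R4 ← R4 − 5·R1.
R5 ← R5 + 4·R1.
Swap R2 and R3.
R2 ← R2 / (-23).
R1 ← R1 + 5·R2.
R4 ← R4 − 24·R2.
R5 ← R5 + 24·R2.
R3 ← R3 / (10).
R1 ← R1 − 12/23·R3.
R2 ← R2 − 30/23·R3.
R4 ← R4 − 108/23·R3.
R5 ← R5 − 145/23·R3.
R4 ← R4 / (-427/115).
R1 ← R1 − 42/115·R4.
R2 ← R2 + 2/23·R4.
R3 ← R3 + 1/5·R4.
R5 ← R5 − 113/23·R4.
R5 ← R5 / (-3719/427).
R1 ← R1 + 45/61·R5.
R2 ← R2 + 108/427·R5.
R3 ← R3 − 264/427·R5.
R4 ← R4 − 893/427·R5.
Reading off the reduced rows gives a = 5, b = 2, c = 0, d = 3, e = 3.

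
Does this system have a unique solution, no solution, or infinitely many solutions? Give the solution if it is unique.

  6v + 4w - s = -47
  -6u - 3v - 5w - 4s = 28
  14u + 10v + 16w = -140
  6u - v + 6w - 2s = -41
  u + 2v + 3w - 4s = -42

Row-reduce the augmented matrix:
Swap R1 and R2.
R1 ← R1 / (-6).
R3 ← R3 − 14·R1.
R4 ← R4 − 6·R1.
R5 ← R5 − 1·R1.
R2 ← R2 / (6).
R1 ← R1 − 1/2·R2.
R3 ← R3 − 3·R2.
R4 ← R4 + 4·R2.
R5 ← R5 − 3/2·R2.
R3 ← R3 / (7/3).
R1 ← R1 − 1/2·R3.
R2 ← R2 − 2/3·R3.
R4 ← R4 − 11/3·R3.
R5 ← R5 − 7/6·R3.
R4 ← R4 / (101/14).
R1 ← R1 − 37/14·R4.
R2 ← R2 − 33/14·R4.
R3 ← R3 + 53/14·R4.
R5 reduces to 0 = 0, so the extra equation is consistent.
Reading off the reduced rows gives u = -3, v = -5, w = -3, s = 5.

u = -3, v = -5, w = -3, s = 5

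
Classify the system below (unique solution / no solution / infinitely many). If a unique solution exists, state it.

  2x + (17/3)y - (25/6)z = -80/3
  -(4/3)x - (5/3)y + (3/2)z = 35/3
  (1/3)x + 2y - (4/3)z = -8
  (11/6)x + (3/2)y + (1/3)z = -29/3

Row-reduce:
R1 ← R1 / (2).
R2 ← R2 + 4/3·R1.
R3 ← R3 − 1/3·R1.
R4 ← R4 − 11/6·R1.
R2 ← R2 / (19/9).
R1 ← R1 − 17/6·R2.
R3 ← R3 − 19/18·R2.
R4 ← R4 + 133/36·R2.
Swap R3 and R4.
R3 ← R3 / (23/12).
R1 ← R1 + 7/19·R3.
R2 ← R2 + 23/38·R3.
Row 4 reduces to 0 = -1/2, a contradiction. The system is inconsistent.

no solution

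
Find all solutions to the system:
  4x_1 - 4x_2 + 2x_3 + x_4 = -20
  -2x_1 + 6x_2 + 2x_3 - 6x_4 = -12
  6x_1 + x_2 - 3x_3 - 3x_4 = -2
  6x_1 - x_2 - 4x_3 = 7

x_1 = -2, x_2 = 1, x_3 = -5, x_4 = 2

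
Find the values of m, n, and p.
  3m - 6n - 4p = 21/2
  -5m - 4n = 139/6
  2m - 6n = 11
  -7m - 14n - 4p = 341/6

m = -5/2, n = -8/3, p = -1/2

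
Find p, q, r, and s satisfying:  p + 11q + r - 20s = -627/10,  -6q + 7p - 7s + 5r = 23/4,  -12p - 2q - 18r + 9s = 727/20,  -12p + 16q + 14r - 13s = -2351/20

p = 2, q = -5/2, r = -11/5, s = 7/4

Row-reduce the augmented matrix:
R2 ← R2 − 7·R1.
R3 ← R3 + 12·R1.
R4 ← R4 + 12·R1.
R2 ← R2 / (-83).
R1 ← R1 − 11·R2.
R3 ← R3 − 130·R2.
R4 ← R4 − 148·R2.
R3 ← R3 / (-758/83).
R1 ← R1 − 61/83·R3.
R2 ← R2 − 2/83·R3.
R4 ← R4 − 1862/83·R3.
R4 ← R4 / (-27126/379).
R1 ← R1 + 3183/758·R4.
R2 ← R2 + 630/379·R4.
R3 ← R3 − 1883/758·R4.
Reading off the reduced rows gives p = 2, q = -5/2, r = -11/5, s = 7/4.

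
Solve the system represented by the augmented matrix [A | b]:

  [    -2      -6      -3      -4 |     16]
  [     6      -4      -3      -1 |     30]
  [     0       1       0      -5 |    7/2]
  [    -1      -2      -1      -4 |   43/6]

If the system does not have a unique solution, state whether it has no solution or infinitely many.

x_1 = 5/2, x_2 = -3/2, x_3 = -8/3, x_4 = -1

Row-reduce the augmented matrix:
R1 ← R1 / (-2).
R2 ← R2 − 6·R1.
R4 ← R4 + 1·R1.
R2 ← R2 / (-22).
R1 ← R1 − 3·R2.
R3 ← R3 − 1·R2.
R4 ← R4 − 1·R2.
R3 ← R3 / (-6/11).
R1 ← R1 + 3/22·R3.
R2 ← R2 − 6/11·R3.
R4 ← R4 + 1/22·R3.
R4 ← R4 / (-17/8).
R1 ← R1 − 13/8·R4.
R2 ← R2 + 5·R4.
R3 ← R3 − 41/4·R4.
Reading off the reduced rows gives x_1 = 5/2, x_2 = -3/2, x_3 = -8/3, x_4 = -1.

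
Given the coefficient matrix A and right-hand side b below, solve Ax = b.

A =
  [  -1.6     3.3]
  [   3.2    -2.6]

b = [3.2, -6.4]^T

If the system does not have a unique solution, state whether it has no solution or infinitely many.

x_1 = -2, x_2 = 0

Row-reduce the augmented matrix:
R1 ← R1 / (-8/5).
R2 ← R2 − 16/5·R1.
R2 ← R2 / (4).
R1 ← R1 + 33/16·R2.
Reading off the reduced rows gives x_1 = -2, x_2 = 0.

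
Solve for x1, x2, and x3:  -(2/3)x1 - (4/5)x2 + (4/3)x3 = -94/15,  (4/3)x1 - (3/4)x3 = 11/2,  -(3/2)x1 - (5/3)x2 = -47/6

x1 = 3, x2 = 2, x3 = -2

Row-reduce the augmented matrix:
R1 ← R1 / (-2/3).
R2 ← R2 − 4/3·R1.
R3 ← R3 + 3/2·R1.
R2 ← R2 / (-8/5).
R1 ← R1 − 6/5·R2.
R3 ← R3 − 2/15·R2.
R3 ← R3 / (-409/144).
R1 ← R1 + 9/16·R3.
R2 ← R2 + 115/96·R3.
Reading off the reduced rows gives x1 = 3, x2 = 2, x3 = -2.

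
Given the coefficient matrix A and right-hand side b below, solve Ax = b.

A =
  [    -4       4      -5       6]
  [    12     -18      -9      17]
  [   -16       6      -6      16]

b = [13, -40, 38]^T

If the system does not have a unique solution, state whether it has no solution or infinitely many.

Row-reduce:
R1 ← R1 / (-4).
R2 ← R2 − 12·R1.
R3 ← R3 + 16·R1.
R2 ← R2 / (-6).
R1 ← R1 + 1·R2.
R3 ← R3 + 10·R2.
R3 ← R3 / (54).
R1 ← R1 − 21/4·R3.
R2 ← R2 − 4·R3.
Rank is 3 with 4 unknowns, leaving x_4 free.

infinitely many solutions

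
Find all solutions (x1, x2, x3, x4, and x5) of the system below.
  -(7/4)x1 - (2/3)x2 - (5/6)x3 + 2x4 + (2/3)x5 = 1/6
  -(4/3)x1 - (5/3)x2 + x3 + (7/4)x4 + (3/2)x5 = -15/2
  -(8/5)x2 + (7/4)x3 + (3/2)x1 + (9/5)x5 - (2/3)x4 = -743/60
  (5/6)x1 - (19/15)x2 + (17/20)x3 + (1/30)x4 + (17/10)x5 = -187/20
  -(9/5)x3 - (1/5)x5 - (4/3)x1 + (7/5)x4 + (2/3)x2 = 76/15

Row-reduce:
R1 ← R1 / (-7/4).
R2 ← R2 + 4/3·R1.
R3 ← R3 − 3/2·R1.
R4 ← R4 − 5/6·R1.
R5 ← R5 + 4/3·R1.
R2 ← R2 / (-73/63).
R1 ← R1 − 8/21·R2.
R3 ← R3 + 76/35·R2.
R4 ← R4 + 499/315·R2.
R5 ← R5 − 74/63·R2.
R3 ← R3 / (-2961/1460).
R1 ← R1 − 74/73·R3.
R2 ← R2 + 103/73·R3.
R4 ← R4 + 1561/876·R3.
R5 ← R5 − 539/1095·R3.
R4 ← R4 / (9779/76140).
R1 ← R1 + 6722/8883·R4.
R2 ← R2 + 22355/35532·R4.
R3 ← R3 + 2732/8883·R4.
R5 ← R5 − 9779/38070·R4.
Row 5 reduces to 0 = -1, a contradiction. The system is inconsistent.

no solution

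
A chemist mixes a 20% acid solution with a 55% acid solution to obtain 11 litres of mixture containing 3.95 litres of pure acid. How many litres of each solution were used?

Let a = litres of solution A, b = litres of solution B.
  a + b = 11
  (1/5)a + (11/20)b = 79/20
From equation 1: a = 11 − b.
Substitute into equation 2 and solve: b = 5.
Then a = 6.

litres of solution A: 6, litres of solution B: 5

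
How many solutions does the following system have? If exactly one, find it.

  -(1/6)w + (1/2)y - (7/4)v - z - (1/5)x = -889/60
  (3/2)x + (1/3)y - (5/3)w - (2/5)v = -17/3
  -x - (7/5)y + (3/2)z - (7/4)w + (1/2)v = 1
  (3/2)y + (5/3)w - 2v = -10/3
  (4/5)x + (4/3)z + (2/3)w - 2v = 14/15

Row-reduce the augmented matrix:
R1 ← R1 / (-1/5).
R2 ← R2 − 3/2·R1.
R3 ← R3 + 1·R1.
R5 ← R5 − 4/5·R1.
R2 ← R2 / (49/12).
R1 ← R1 + 5/2·R2.
R3 ← R3 + 39/10·R2.
R4 ← R4 − 3/2·R2.
R5 ← R5 − 2·R2.
R3 ← R3 / (-65/98).
R1 ← R1 − 20/49·R3.
R2 ← R2 + 90/49·R3.
R4 ← R4 − 135/49·R3.
R5 ← R5 − 148/147·R3.
R4 ← R4 / (-493/39).
R1 ← R1 + 42/13·R4.
R2 ← R2 − 124/13·R4.
R3 ← R3 − 2177/390·R4.
R5 ← R5 + 2452/585·R4.
R5 ← R5 / (-143299/36975).
R1 ← R1 − 6643/4930·R5.
R2 ← R2 + 11889/4930·R5.
R3 ← R3 − 11141/98600·R5.
R4 ← R4 − 47841/49300·R5.
Reading off the reduced rows gives x = 2, y = 0, z = 5, w = 4, v = 5.

x = 2, y = 0, z = 5, w = 4, v = 5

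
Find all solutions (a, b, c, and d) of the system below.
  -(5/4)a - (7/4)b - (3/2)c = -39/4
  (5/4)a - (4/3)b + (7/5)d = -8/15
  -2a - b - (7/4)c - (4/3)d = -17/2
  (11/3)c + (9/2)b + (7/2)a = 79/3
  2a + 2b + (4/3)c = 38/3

no solution

Row-reduce:
R1 ← R1 / (-5/4).
R2 ← R2 − 5/4·R1.
R3 ← R3 + 2·R1.
R4 ← R4 − 7/2·R1.
R5 ← R5 − 2·R1.
R2 ← R2 / (-37/12).
R1 ← R1 − 7/5·R2.
R3 ← R3 − 9/5·R2.
R4 ← R4 + 2/5·R2.
R5 ← R5 + 4/5·R2.
R3 ← R3 / (-167/740).
R1 ← R1 − 96/185·R3.
R2 ← R2 − 18/37·R3.
R4 ← R4 + 188/555·R3.
R5 ← R5 + 376/555·R3.
R4 ← R4 / (4456/7515).
R1 ← R1 + 92/167·R4.
R2 ← R2 + 1308/835·R4.
R3 ← R3 − 5728/2505·R4.
R5 ← R5 − 8912/7515·R4.
Row 5 reduces to 0 = -1, a contradiction. The system is inconsistent.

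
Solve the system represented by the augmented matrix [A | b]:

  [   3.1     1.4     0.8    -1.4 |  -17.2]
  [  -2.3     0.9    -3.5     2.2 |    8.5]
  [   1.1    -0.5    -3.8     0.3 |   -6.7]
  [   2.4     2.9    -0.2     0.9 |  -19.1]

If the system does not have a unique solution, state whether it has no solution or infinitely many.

Row-reduce the augmented matrix:
R1 ← R1 / (31/10).
R2 ← R2 + 23/10·R1.
R3 ← R3 − 11/10·R1.
R4 ← R4 − 12/5·R1.
R2 ← R2 / (601/310).
R1 ← R1 − 14/31·R2.
R3 ← R3 + 309/310·R2.
R4 ← R4 − 563/310·R2.
R3 ← R3 / (-6705/1202).
R1 ← R1 − 562/601·R3.
R2 ← R2 + 901/601·R3.
R4 ← R4 − 11439/6010·R3.
R4 ← R4 / (25546/18625).
R1 ← R1 + 16376/33525·R4.
R2 ← R2 − 7523/33525·R4.
R3 ← R3 + 8377/33525·R4.
Reading off the reduced rows gives x_1 = -6, x_2 = -1, x_3 = 0, x_4 = -2.

x_1 = -6, x_2 = -1, x_3 = 0, x_4 = -2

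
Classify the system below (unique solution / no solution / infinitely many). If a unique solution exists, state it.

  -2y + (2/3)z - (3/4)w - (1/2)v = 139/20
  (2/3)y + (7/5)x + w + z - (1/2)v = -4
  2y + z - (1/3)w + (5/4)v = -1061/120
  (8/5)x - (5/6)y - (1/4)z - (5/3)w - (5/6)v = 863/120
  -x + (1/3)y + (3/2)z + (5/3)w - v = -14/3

x = 1/4, y = -3, z = -3/2, w = -8/5, v = -3/2

Row-reduce the augmented matrix:
Swap R1 and R2.
R1 ← R1 / (7/5).
R4 ← R4 − 8/5·R1.
R5 ← R5 + 1·R1.
R2 ← R2 / (-2).
R1 ← R1 − 10/21·R2.
R3 ← R3 − 2·R2.
R4 ← R4 + 67/42·R2.
R5 ← R5 − 17/21·R2.
R3 ← R3 / (5/3).
R1 ← R1 − 55/63·R3.
R2 ← R2 + 1/3·R3.
R4 ← R4 + 485/252·R3.
R5 ← R5 − 313/126·R3.
R4 ← R4 / (-1745/504).
R1 ← R1 − 139/126·R4.
R2 ← R2 − 19/120·R4.
R3 ← R3 + 13/20·R4.
R5 ← R5 − 1163/315·R4.
R5 ← R5 / (-336683/209400).
R1 ← R1 + 5753/10470·R5.
R2 ← R2 − 62243/139600·R5.
R3 ← R3 − 18267/69800·R5.
R4 ← R4 + 1011/3490·R5.
Reading off the reduced rows gives x = 1/4, y = -3, z = -3/2, w = -8/5, v = -3/2.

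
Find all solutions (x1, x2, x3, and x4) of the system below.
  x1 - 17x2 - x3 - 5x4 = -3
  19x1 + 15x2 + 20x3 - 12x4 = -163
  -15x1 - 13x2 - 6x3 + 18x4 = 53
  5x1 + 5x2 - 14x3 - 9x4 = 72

Row-reduce the augmented matrix:
R2 ← R2 − 19·R1.
R3 ← R3 + 15·R1.
R4 ← R4 − 5·R1.
R2 ← R2 / (338).
R1 ← R1 + 17·R2.
R3 ← R3 + 268·R2.
R4 ← R4 − 90·R2.
R3 ← R3 / (129/13).
R1 ← R1 − 25/26·R3.
R2 ← R2 − 3/26·R3.
R4 ← R4 + 252/13·R3.
R4 ← R4 / (6211/559).
R1 ← R1 + 2816/1677·R4.
R2 ← R2 − 80/559·R4.
R3 ← R3 − 1489/1677·R4.
Reading off the reduced rows gives x1 = -6, x2 = 1, x3 = -5, x4 = -3.

x1 = -6, x2 = 1, x3 = -5, x4 = -3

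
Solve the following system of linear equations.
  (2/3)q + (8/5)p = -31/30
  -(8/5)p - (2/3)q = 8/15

no solution

Row-reduce:
R1 ← R1 / (8/5).
R2 ← R2 + 8/5·R1.
Row 2 reduces to 0 = -1/2, a contradiction. The system is inconsistent.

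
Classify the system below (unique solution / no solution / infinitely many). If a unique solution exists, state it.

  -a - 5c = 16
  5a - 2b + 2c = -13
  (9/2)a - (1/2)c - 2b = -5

infinitely many solutions

Row-reduce:
R1 ← R1 / (-1).
R2 ← R2 − 5·R1.
R3 ← R3 − 9/2·R1.
R2 ← R2 / (-2).
R3 ← R3 + 2·R2.
Rank is 2 with 3 unknowns, leaving c free.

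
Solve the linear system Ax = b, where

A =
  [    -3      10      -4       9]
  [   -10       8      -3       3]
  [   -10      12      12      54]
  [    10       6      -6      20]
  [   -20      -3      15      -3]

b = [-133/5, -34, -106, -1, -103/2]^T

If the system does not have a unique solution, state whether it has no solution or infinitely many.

x_1 = 11/5, x_2 = -3/2, x_3 = -1, x_4 = -1

Row-reduce the augmented matrix:
R1 ← R1 / (-3).
R2 ← R2 + 10·R1.
R3 ← R3 + 10·R1.
R4 ← R4 − 10·R1.
R5 ← R5 + 20·R1.
R2 ← R2 / (-76/3).
R1 ← R1 + 10/3·R2.
R3 ← R3 + 64/3·R2.
R4 ← R4 − 118/3·R2.
R5 ← R5 + 209/3·R2.
R3 ← R3 / (316/19).
R1 ← R1 + 1/38·R3.
R2 ← R2 + 31/76·R3.
R4 ← R4 + 125/38·R3.
R5 ← R5 − 53/4·R3.
R4 ← R4 / (2737/158).
R1 ← R1 − 99/158·R4.
R2 ← R2 − 699/316·R4.
R3 ← R3 − 222/79·R4.
R5 ← R5 + 8211/316·R4.
R5 reduces to 0 = 0, so the extra equation is consistent.
Reading off the reduced rows gives x_1 = 11/5, x_2 = -3/2, x_3 = -1, x_4 = -1.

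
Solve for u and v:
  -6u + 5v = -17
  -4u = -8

Row-reduce the augmented matrix:
R1 ← R1 / (-6).
R2 ← R2 + 4·R1.
R2 ← R2 / (-10/3).
R1 ← R1 + 5/6·R2.
Reading off the reduced rows gives u = 2, v = -1.

u = 2, v = -1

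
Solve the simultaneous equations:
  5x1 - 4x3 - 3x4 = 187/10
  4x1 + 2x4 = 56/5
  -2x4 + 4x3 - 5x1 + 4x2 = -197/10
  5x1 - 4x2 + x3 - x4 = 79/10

x1 = 5/2, x2 = 1/2, x3 = -2, x4 = 3/5

Row-reduce the augmented matrix:
R1 ← R1 / (5).
R2 ← R2 − 4·R1.
R3 ← R3 + 5·R1.
R4 ← R4 − 5·R1.
Swap R2 and R3.
R2 ← R2 / (4).
R4 ← R4 + 4·R2.
R3 ← R3 / (16/5).
R1 ← R1 + 4/5·R3.
R4 ← R4 − 5·R3.
R4 ← R4 / (-79/8).
R1 ← R1 − 1/2·R4.
R2 ← R2 + 5/4·R4.
R3 ← R3 − 11/8·R4.
Reading off the reduced rows gives x1 = 5/2, x2 = 1/2, x3 = -2, x4 = 3/5.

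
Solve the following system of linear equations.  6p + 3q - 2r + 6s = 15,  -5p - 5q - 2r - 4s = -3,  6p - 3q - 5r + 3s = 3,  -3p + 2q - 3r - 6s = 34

p = -2, q = 5, r = -6, s = 0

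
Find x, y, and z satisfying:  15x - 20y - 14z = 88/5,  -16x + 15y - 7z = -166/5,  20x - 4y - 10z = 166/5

x = 2, y = 1/5, z = 3/5

Row-reduce the augmented matrix:
R1 ← R1 / (15).
R2 ← R2 + 16·R1.
R3 ← R3 − 20·R1.
R2 ← R2 / (-19/3).
R1 ← R1 + 4/3·R2.
R3 ← R3 − 68/3·R2.
R3 ← R3 / (-6634/95).
R1 ← R1 − 70/19·R3.
R2 ← R2 − 329/95·R3.
Reading off the reduced rows gives x = 2, y = 1/5, z = 3/5.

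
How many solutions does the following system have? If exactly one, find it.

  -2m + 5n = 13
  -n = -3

Row-reduce the augmented matrix:
R1 ← R1 / (-2).
R2 ← R2 / (-1).
R1 ← R1 + 5/2·R2.
Reading off the reduced rows gives m = 1, n = 3.

m = 1, n = 3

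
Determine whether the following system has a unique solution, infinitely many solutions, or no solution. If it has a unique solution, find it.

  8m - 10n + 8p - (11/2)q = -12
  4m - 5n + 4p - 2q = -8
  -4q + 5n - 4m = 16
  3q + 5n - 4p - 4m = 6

no solution

Row-reduce:
R1 ← R1 / (8).
R2 ← R2 − 4·R1.
R3 ← R3 + 4·R1.
R4 ← R4 + 4·R1.
Swap R2 and R3.
R2 ← R2 / (4).
R1 ← R1 − 1·R2.
R3 ← R3 / (3/4).
R1 ← R1 − 1·R3.
R2 ← R2 + 27/16·R3.
R4 ← R4 − 1/4·R3.
Row 4 reduces to 0 = 2/3, a contradiction. The system is inconsistent.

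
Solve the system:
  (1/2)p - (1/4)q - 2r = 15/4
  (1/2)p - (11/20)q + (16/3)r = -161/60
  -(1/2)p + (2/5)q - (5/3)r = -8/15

Row-reduce:
R1 ← R1 / (1/2).
R2 ← R2 − 1/2·R1.
R3 ← R3 + 1/2·R1.
R2 ← R2 / (-3/10).
R1 ← R1 + 1/2·R2.
R3 ← R3 − 3/20·R2.
Rank is 2 with 3 unknowns, leaving r free.

infinitely many solutions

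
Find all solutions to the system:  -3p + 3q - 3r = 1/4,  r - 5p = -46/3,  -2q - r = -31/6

p = 3, q = 11/4, r = -1/3

Row-reduce the augmented matrix:
R1 ← R1 / (-3).
R2 ← R2 + 5·R1.
R2 ← R2 / (-5).
R1 ← R1 + 1·R2.
R3 ← R3 + 2·R2.
R3 ← R3 / (-17/5).
R1 ← R1 + 1/5·R3.
R2 ← R2 + 6/5·R3.
Reading off the reduced rows gives p = 3, q = 11/4, r = -1/3.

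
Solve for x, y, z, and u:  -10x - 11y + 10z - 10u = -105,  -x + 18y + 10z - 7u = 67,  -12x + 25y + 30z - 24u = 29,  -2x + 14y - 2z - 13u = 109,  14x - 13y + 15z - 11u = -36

x = 4, y = 5, z = -4, u = -3

Row-reduce the augmented matrix:
R1 ← R1 / (-10).
R2 ← R2 + 1·R1.
R3 ← R3 + 12·R1.
R4 ← R4 + 2·R1.
R5 ← R5 − 14·R1.
R2 ← R2 / (191/10).
R1 ← R1 − 11/10·R2.
R3 ← R3 − 191/5·R2.
R4 ← R4 − 81/5·R2.
R5 ← R5 + 142/5·R2.
Swap R3 and R4.
R3 ← R3 / (-2222/191).
R1 ← R1 + 290/191·R3.
R2 ← R2 − 90/191·R3.
R5 ← R5 − 8095/191·R3.
Swap R4 and R5.
R4 ← R4 / (-123223/2222).
R1 ← R1 − 2352/1111·R4.
R2 ← R2 + 615/1111·R4.
R3 ← R3 − 1129/2222·R4.
R5 reduces to 0 = 0, so the extra equation is consistent.
Reading off the reduced rows gives x = 4, y = 5, z = -4, u = -3.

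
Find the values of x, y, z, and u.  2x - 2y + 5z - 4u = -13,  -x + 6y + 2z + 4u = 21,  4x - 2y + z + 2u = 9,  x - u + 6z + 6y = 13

x = 3, y = 3, z = -1, u = 2

Row-reduce the augmented matrix:
R1 ← R1 / (2).
R2 ← R2 + 1·R1.
R3 ← R3 − 4·R1.
R4 ← R4 − 1·R1.
R2 ← R2 / (5).
R1 ← R1 + 1·R2.
R3 ← R3 − 2·R2.
R4 ← R4 − 7·R2.
R3 ← R3 / (-54/5).
R1 ← R1 − 17/5·R3.
R2 ← R2 − 9/10·R3.
R4 ← R4 + 14/5·R3.
R4 ← R4 / (-113/27).
R1 ← R1 − 35/27·R4.
R2 ← R2 − 7/6·R4.
R3 ← R3 + 23/27·R4.
Reading off the reduced rows gives x = 3, y = 3, z = -1, u = 2.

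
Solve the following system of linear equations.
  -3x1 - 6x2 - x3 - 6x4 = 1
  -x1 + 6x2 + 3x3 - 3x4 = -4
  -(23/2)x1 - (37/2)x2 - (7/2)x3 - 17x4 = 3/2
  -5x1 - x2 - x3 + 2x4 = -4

no solution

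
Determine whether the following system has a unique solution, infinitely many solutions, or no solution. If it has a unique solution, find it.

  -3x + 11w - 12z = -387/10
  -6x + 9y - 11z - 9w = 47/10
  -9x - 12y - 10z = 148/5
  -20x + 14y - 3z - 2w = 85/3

x = -8/3, y = -9/5, z = 8/5, w = -5/2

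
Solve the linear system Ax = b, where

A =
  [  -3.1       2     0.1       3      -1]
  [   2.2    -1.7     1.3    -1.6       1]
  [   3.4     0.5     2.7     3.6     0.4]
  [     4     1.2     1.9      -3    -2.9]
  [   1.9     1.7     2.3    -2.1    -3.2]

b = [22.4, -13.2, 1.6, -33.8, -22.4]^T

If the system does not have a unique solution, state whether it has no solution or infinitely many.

Row-reduce the augmented matrix:
R1 ← R1 / (-31/10).
R2 ← R2 − 11/5·R1.
R3 ← R3 − 17/5·R1.
R4 ← R4 − 4·R1.
R5 ← R5 − 19/10·R1.
R2 ← R2 / (-87/310).
R1 ← R1 + 20/31·R2.
R3 ← R3 − 167/62·R2.
R4 ← R4 − 586/155·R2.
R5 ← R5 − 907/310·R2.
R3 ← R3 / (6946/435).
R1 ← R1 + 277/87·R3.
R2 ← R2 + 425/87·R3.
R4 ← R4 − 17833/870·R3.
R5 ← R5 − 14489/870·R3.
R4 ← R4 / (-51159/6946).
R1 ← R1 − 703/3473·R4.
R2 ← R2 − 6169/3473·R4.
R3 ← R3 − 2603/3473·R4.
R5 ← R5 + 125516/17365·R4.
R5 ← R5 / (-4027/68212).
R1 ← R1 + 163/17053·R5.
R2 ← R2 + 18920/17053·R5.
R3 ← R3 + 2908/17053·R5.
R4 ← R4 − 13715/34106·R5.
Reading off the reduced rows gives x_1 = -4, x_2 = 0, x_3 = 0, x_4 = 4, x_5 = 2.

x_1 = -4, x_2 = 0, x_3 = 0, x_4 = 4, x_5 = 2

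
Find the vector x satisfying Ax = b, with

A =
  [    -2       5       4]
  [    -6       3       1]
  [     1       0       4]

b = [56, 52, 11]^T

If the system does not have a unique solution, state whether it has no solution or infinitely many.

Row-reduce the augmented matrix:
R1 ← R1 / (-2).
R2 ← R2 + 6·R1.
R3 ← R3 − 1·R1.
R2 ← R2 / (-12).
R1 ← R1 + 5/2·R2.
R3 ← R3 − 5/2·R2.
R3 ← R3 / (89/24).
R1 ← R1 − 7/24·R3.
R2 ← R2 − 11/12·R3.
Reading off the reduced rows gives x_1 = -5, x_2 = 6, x_3 = 4.

x_1 = -5, x_2 = 6, x_3 = 4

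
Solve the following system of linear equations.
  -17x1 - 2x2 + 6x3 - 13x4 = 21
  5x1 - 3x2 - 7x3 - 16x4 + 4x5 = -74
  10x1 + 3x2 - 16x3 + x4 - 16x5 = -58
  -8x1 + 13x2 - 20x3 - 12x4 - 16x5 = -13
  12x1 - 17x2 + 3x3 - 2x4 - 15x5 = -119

Row-reduce the augmented matrix:
R1 ← R1 / (-17).
R2 ← R2 − 5·R1.
R3 ← R3 − 10·R1.
R4 ← R4 + 8·R1.
R5 ← R5 − 12·R1.
R2 ← R2 / (-61/17).
R1 ← R1 − 2/17·R2.
R3 ← R3 − 31/17·R2.
R4 ← R4 − 237/17·R2.
R5 ← R5 + 313/17·R2.
R3 ← R3 / (-923/61).
R1 ← R1 + 32/61·R3.
R2 ← R2 − 89/61·R3.
R4 ← R4 + 2633/61·R3.
R5 ← R5 − 2080/61·R3.
R4 ← R4 / (-32491/923).
R1 ← R1 − 641/923·R4.
R2 ← R2 − 3611/923·R4.
R3 ← R3 − 1020/923·R4.
R5 ← R5 − 3753/71·R4.
R5 ← R5 / (-255361/32491).
R1 ← R1 − 45240/32491·R5.
R2 ← R2 − 62240/32491·R5.
R3 ← R3 − 70164/32491·R5.
R4 ← R4 + 36352/32491·R5.
Reading off the reduced rows gives x1 = -6, x2 = -1, x3 = -3, x4 = 5, x5 = 3.

x1 = -6, x2 = -1, x3 = -3, x4 = 5, x5 = 3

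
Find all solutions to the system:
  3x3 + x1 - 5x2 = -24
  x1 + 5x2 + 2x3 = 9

Row-reduce:
R2 ← R2 − 1·R1.
R2 ← R2 / (10).
R1 ← R1 + 5·R2.
Rank is 2 with 3 unknowns, leaving x3 free.

infinitely many solutions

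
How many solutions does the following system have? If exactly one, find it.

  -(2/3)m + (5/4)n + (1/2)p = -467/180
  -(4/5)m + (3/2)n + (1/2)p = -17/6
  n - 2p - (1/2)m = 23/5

m = -4/3, n = -5/3, p = -14/5

Row-reduce the augmented matrix:
R1 ← R1 / (-2/3).
R2 ← R2 + 4/5·R1.
R3 ← R3 + 1/2·R1.
Swap R2 and R3.
R2 ← R2 / (1/16).
R1 ← R1 + 15/8·R2.
R3 ← R3 / (-1/10).
R1 ← R1 + 72·R3.
R2 ← R2 + 38·R3.
Reading off the reduced rows gives m = -4/3, n = -5/3, p = -14/5.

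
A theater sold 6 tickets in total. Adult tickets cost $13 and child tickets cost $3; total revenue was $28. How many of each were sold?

Let a = adult tickets, c = child tickets.
  a + c = 6
  13a + 3c = 28
Row-reduce the augmented matrix:
R2 ← R2 − 13·R1.
R2 ← R2 / (-10).
R1 ← R1 − 1·R2.
Reading off the reduced rows gives a = 1, c = 5.

adult tickets: 1, child tickets: 5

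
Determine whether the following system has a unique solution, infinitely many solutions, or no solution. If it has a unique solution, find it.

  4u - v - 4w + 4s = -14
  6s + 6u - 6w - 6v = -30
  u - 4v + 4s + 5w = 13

Row-reduce:
R1 ← R1 / (4).
R2 ← R2 − 6·R1.
R3 ← R3 − 1·R1.
R2 ← R2 / (-9/2).
R1 ← R1 + 1/4·R2.
R3 ← R3 + 15/4·R2.
R3 ← R3 / (6).
R1 ← R1 + 1·R3.
Rank is 3 with 4 unknowns, leaving s free.

infinitely many solutions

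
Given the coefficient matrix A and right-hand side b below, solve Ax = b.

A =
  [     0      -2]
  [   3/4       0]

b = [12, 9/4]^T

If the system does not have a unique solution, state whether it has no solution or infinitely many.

Row-reduce the augmented matrix:
Swap R1 and R2.
R1 ← R1 / (3/4).
R2 ← R2 / (-2).
Reading off the reduced rows gives x_1 = 3, x_2 = -6.

x_1 = 3, x_2 = -6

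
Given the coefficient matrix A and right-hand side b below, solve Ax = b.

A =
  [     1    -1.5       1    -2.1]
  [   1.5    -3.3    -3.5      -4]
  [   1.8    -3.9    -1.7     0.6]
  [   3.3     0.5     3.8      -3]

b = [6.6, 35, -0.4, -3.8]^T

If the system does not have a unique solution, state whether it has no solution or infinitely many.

Row-reduce the augmented matrix:
R2 ← R2 − 3/2·R1.
R3 ← R3 − 9/5·R1.
R4 ← R4 − 33/10·R1.
R2 ← R2 / (-21/20).
R1 ← R1 + 3/2·R2.
R3 ← R3 + 6/5·R2.
R4 ← R4 − 109/20·R2.
R3 ← R3 / (31/14).
R1 ← R1 − 57/7·R3.
R2 ← R2 − 100/21·R3.
R4 ← R4 + 1069/42·R3.
R4 ← R4 / (283793/4650).
R1 ← R1 + 15938/775·R4.
R2 ← R2 + 995/93·R4.
R3 ← R3 − 1873/775·R4.
Reading off the reduced rows gives x_1 = -2, x_2 = 0, x_3 = -4, x_4 = -6.

x_1 = -2, x_2 = 0, x_3 = -4, x_4 = -6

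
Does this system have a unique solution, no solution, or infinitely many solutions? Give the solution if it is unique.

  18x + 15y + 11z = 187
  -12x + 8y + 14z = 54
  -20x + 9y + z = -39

x = 4, y = 4, z = 5

Row-reduce the augmented matrix:
R1 ← R1 / (18).
R2 ← R2 + 12·R1.
R3 ← R3 + 20·R1.
R2 ← R2 / (18).
R1 ← R1 − 5/6·R2.
R3 ← R3 − 77/3·R2.
R3 ← R3 / (-1393/81).
R1 ← R1 + 61/162·R3.
R2 ← R2 − 32/27·R3.
Reading off the reduced rows gives x = 4, y = 4, z = 5.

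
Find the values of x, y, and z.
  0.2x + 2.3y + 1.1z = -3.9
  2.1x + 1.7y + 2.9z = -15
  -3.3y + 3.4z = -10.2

x = -3, y = 0, z = -3

Row-reduce the augmented matrix:
R1 ← R1 / (1/5).
R2 ← R2 − 21/10·R1.
R2 ← R2 / (-449/20).
R1 ← R1 − 23/2·R2.
R3 ← R3 + 33/10·R2.
R3 ← R3 / (4195/898).
R1 ← R1 − 480/449·R3.
R2 ← R2 − 173/449·R3.
Reading off the reduced rows gives x = -3, y = 0, z = -3.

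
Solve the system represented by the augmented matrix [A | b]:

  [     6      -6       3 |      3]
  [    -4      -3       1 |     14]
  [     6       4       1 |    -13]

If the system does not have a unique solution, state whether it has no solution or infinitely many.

Row-reduce the augmented matrix:
R1 ← R1 / (6).
R2 ← R2 + 4·R1.
R3 ← R3 − 6·R1.
R2 ← R2 / (-7).
R1 ← R1 + 1·R2.
R3 ← R3 − 10·R2.
R3 ← R3 / (16/7).
R1 ← R1 − 1/14·R3.
R2 ← R2 + 3/7·R3.
Reading off the reduced rows gives x_1 = -2, x_2 = -1, x_3 = 3.

x_1 = -2, x_2 = -1, x_3 = 3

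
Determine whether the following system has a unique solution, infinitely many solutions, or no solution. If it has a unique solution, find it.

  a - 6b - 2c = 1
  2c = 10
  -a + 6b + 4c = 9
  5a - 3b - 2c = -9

a = -1, b = -2, c = 5

Row-reduce the augmented matrix:
R3 ← R3 + 1·R1.
R4 ← R4 − 5·R1.
Swap R2 and R4.
R2 ← R2 / (27).
R1 ← R1 + 6·R2.
R3 ← R3 / (2).
R1 ← R1 + 2/9·R3.
R2 ← R2 − 8/27·R3.
R4 ← R4 − 2·R3.
R4 reduces to 0 = 0, so the extra equation is consistent.
Reading off the reduced rows gives a = -1, b = -2, c = 5.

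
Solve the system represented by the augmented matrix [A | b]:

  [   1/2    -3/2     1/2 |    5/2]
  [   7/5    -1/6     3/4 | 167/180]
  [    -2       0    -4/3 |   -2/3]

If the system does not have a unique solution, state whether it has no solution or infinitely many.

Row-reduce the augmented matrix:
R1 ← R1 / (1/2).
R2 ← R2 − 7/5·R1.
R3 ← R3 + 2·R1.
R2 ← R2 / (121/30).
R1 ← R1 + 3·R2.
R3 ← R3 + 6·R2.
R3 ← R3 / (-109/363).
R1 ← R1 − 125/242·R3.
R2 ← R2 + 39/242·R3.
Reading off the reduced rows gives x_1 = 1, x_2 = -5/3, x_3 = -1.

x_1 = 1, x_2 = -5/3, x_3 = -1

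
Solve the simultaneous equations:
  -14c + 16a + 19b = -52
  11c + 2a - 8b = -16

Row-reduce:
R1 ← R1 / (16).
R2 ← R2 − 2·R1.
R2 ← R2 / (-83/8).
R1 ← R1 − 19/16·R2.
Rank is 2 with 3 unknowns, leaving c free.

infinitely many solutions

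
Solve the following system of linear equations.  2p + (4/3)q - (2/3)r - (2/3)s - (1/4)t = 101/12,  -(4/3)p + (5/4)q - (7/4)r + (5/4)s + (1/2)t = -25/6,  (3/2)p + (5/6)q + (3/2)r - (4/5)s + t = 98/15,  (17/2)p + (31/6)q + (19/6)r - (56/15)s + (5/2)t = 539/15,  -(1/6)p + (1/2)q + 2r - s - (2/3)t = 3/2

Row-reduce:
R1 ← R1 / (2).
R2 ← R2 + 4/3·R1.
R3 ← R3 − 3/2·R1.
R4 ← R4 − 17/2·R1.
R5 ← R5 + 1/6·R1.
R2 ← R2 / (77/36).
R1 ← R1 − 2/3·R2.
R3 ← R3 + 1/6·R2.
R4 ← R4 + 1/2·R2.
R5 ← R5 − 11/18·R2.
R3 ← R3 / (845/462).
R1 ← R1 − 27/77·R3.
R2 ← R2 + 79/77·R3.
R4 ← R4 − 845/154·R3.
R5 ← R5 − 18/7·R3.
Swap R4 and R5.
R4 ← R4 / (-4023/4225).
R1 ← R1 + 2277/4225·R4.
R2 ← R2 − 1029/4225·R4.
R3 ← R3 + 548/4225·R4.
Row 5 reduces to 0 = -1/2, a contradiction. The system is inconsistent.

no solution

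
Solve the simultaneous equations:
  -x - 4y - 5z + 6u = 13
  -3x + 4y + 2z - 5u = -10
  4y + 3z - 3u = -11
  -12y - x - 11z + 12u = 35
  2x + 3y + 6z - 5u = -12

x = 0, y = -2, z = -1, u = 0

Row-reduce the augmented matrix:
R1 ← R1 / (-1).
R2 ← R2 + 3·R1.
R4 ← R4 + 1·R1.
R5 ← R5 − 2·R1.
R2 ← R2 / (16).
R1 ← R1 − 4·R2.
R3 ← R3 − 4·R2.
R4 ← R4 + 8·R2.
R5 ← R5 + 5·R2.
R3 ← R3 / (-5/4).
R1 ← R1 − 3/4·R3.
R2 ← R2 − 17/16·R3.
R4 ← R4 − 5/2·R3.
R5 ← R5 − 21/16·R3.
Swap R4 and R5.
R4 ← R4 / (27/10).
R1 ← R1 − 7/5·R4.
R2 ← R2 − 9/10·R4.
R3 ← R3 + 11/5·R4.
R5 reduces to 0 = 0, so the extra equation is consistent.
Reading off the reduced rows gives x = 0, y = -2, z = -1, u = 0.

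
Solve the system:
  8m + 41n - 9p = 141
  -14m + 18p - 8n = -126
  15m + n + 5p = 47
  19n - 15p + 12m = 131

m = 4, n = 2, p = -3

Row-reduce the augmented matrix:
R1 ← R1 / (8).
R2 ← R2 + 14·R1.
R3 ← R3 − 15·R1.
R4 ← R4 − 12·R1.
R2 ← R2 / (255/4).
R1 ← R1 − 41/8·R2.
R3 ← R3 + 607/8·R2.
R4 ← R4 + 85/2·R2.
R3 ← R3 / (2087/85).
R1 ← R1 + 111/85·R3.
R2 ← R2 − 3/85·R3.
R4 reduces to 0 = 0, so the extra equation is consistent.
Reading off the reduced rows gives m = 4, n = 2, p = -3.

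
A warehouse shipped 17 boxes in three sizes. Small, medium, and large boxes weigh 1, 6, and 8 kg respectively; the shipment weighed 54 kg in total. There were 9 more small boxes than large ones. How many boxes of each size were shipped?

small boxes: 10, medium boxes: 6, large boxes: 1

Let s = small boxes, m = medium boxes, l = large boxes.
  l + m + s = 17
  s + 8l + 6m = 54
  -l + s = 9
Row-reduce the augmented matrix:
R2 ← R2 − 1·R1.
R3 ← R3 − 1·R1.
R2 ← R2 / (5).
R1 ← R1 − 1·R2.
R3 ← R3 + 1·R2.
R3 ← R3 / (-3/5).
R1 ← R1 + 2/5·R3.
R2 ← R2 − 7/5·R3.
Reading off the reduced rows gives s = 10, m = 6, l = 1.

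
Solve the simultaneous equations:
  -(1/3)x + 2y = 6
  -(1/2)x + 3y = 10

Row-reduce:
R1 ← R1 / (-1/3).
R2 ← R2 + 1/2·R1.
Row 2 reduces to 0 = 1, a contradiction. The system is inconsistent.

no solution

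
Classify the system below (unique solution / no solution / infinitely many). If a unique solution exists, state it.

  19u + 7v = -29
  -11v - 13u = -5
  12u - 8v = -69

Row-reduce:
R1 ← R1 / (19).
R2 ← R2 + 13·R1.
R3 ← R3 − 12·R1.
R2 ← R2 / (-118/19).
R1 ← R1 − 7/19·R2.
R3 ← R3 + 236/19·R2.
Row 3 reduces to 0 = -1, a contradiction. The system is inconsistent.

no solution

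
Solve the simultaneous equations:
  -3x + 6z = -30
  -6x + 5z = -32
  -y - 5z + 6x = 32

x = 2, y = 0, z = -4

Row-reduce the augmented matrix:
R1 ← R1 / (-3).
R2 ← R2 + 6·R1.
R3 ← R3 − 6·R1.
Swap R2 and R3.
R2 ← R2 / (-1).
R3 ← R3 / (-7).
R1 ← R1 + 2·R3.
R2 ← R2 + 7·R3.
Reading off the reduced rows gives x = 2, y = 0, z = -4.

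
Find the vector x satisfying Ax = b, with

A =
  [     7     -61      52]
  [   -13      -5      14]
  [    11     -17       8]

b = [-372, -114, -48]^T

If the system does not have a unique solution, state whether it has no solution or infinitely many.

infinitely many solutions

Row-reduce:
R1 ← R1 / (7).
R2 ← R2 + 13·R1.
R3 ← R3 − 11·R1.
R2 ← R2 / (-828/7).
R1 ← R1 + 61/7·R2.
R3 ← R3 − 552/7·R2.
Rank is 2 with 3 unknowns, leaving x_3 free.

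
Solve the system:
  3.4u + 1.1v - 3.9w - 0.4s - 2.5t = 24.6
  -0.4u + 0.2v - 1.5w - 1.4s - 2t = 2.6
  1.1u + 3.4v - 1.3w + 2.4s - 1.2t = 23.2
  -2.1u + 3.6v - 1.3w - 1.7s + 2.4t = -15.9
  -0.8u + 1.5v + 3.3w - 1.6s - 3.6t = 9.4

Row-reduce the augmented matrix:
R1 ← R1 / (17/5).
R2 ← R2 + 2/5·R1.
R3 ← R3 − 11/10·R1.
R4 ← R4 + 21/10·R1.
R5 ← R5 + 4/5·R1.
R2 ← R2 / (28/85).
R1 ← R1 − 11/34·R2.
R3 ← R3 − 207/68·R2.
R4 ← R4 − 291/68·R2.
R5 ← R5 − 299/170·R2.
R3 ← R3 / (20231/1120).
R1 ← R1 − 87/112·R3.
R2 ← R2 + 333/56·R3.
R4 ← R4 − 24347/1120·R3.
R5 ← R5 − 7191/560·R3.
R4 ← R4 / (-462323/202310).
R1 ← R1 − 12538/20231·R4.
R2 ← R2 − 17034/20231·R4.
R3 ← R3 − 17810/20231·R4.
R5 ← R5 + 533316/101155·R4.
R5 ← R5 / (-91030717/4623230).
R1 ← R1 − 992216/462323·R5.
R2 ← R2 − 903981/462323·R5.
R3 ← R3 − 1532878/462323·R5.
R4 ← R4 + 1136258/462323·R5.
Reading off the reduced rows gives u = 4, v = 2, w = 0, s = 3, t = -4.

u = 4, v = 2, w = 0, s = 3, t = -4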